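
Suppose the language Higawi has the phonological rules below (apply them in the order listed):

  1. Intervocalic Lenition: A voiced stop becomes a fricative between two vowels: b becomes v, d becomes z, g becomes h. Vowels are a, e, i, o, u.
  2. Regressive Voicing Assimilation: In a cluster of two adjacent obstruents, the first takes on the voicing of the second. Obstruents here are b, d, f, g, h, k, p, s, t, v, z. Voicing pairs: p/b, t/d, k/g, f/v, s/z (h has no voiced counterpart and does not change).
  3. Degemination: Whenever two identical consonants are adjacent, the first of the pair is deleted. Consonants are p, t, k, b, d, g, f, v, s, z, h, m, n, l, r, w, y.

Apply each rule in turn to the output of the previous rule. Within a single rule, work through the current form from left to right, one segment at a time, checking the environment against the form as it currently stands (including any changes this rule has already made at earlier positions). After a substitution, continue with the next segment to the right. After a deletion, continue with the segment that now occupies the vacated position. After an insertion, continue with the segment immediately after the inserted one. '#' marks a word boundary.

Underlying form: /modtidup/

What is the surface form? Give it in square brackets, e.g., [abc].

[motizup]

1 Intervocalic Lenition: [modtidup] → [modtizup]
2 Regressive Voicing Assimilation: [modtizup] → [mottizup]
3 Degemination: [mottizup] → [motizup]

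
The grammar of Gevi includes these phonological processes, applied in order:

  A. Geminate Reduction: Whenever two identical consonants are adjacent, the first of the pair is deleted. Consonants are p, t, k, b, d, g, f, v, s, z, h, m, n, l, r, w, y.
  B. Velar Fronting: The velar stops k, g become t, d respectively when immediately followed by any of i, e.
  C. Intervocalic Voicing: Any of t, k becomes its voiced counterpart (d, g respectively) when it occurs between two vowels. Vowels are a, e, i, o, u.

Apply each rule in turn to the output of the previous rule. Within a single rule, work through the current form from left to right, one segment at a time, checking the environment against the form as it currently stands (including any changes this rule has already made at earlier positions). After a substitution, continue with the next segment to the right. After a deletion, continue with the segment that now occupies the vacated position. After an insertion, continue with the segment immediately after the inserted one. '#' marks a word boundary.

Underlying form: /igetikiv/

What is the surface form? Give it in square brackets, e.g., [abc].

A Geminate Reduction: no change — [igetikiv]
B Velar Fronting: [igetikiv] → [idetitiv]
C Intervocalic Voicing: [idetitiv] → [idedidiv]

[idedidiv]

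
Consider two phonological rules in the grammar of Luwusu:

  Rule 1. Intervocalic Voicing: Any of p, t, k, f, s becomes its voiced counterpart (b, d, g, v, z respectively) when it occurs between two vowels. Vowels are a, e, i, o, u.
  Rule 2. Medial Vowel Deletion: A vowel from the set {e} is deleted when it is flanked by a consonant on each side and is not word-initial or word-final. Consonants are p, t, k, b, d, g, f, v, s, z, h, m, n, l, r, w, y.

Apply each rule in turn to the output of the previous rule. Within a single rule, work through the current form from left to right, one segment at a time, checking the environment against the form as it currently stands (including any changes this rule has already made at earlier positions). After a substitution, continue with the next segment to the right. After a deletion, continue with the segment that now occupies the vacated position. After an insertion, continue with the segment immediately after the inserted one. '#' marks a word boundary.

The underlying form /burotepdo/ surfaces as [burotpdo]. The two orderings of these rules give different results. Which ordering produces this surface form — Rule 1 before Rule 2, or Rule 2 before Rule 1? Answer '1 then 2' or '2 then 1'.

2 then 1

Order 1 then 2:
  1 Intervocalic Voicing: [burotepdo] → [burodepdo]
  2 Medial Vowel Deletion: [burodepdo] → [burodpdo]
  result: [burodpdo]
Order 2 then 1:
  2 Medial Vowel Deletion: [burotepdo] → [burotpdo]
  1 Intervocalic Voicing: no change — [burotpdo]
  result: [burotpdo]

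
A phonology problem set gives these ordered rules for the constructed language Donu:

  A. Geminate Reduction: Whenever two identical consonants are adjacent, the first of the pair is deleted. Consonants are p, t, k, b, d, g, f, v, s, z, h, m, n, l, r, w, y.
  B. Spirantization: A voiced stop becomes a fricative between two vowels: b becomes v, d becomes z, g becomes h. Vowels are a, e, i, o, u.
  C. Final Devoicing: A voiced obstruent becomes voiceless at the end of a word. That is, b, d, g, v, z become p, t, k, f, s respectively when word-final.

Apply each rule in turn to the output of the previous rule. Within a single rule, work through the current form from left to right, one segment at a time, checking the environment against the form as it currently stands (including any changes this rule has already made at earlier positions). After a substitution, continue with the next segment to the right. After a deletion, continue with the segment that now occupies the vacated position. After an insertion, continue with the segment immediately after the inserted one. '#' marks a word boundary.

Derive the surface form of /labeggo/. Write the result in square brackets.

[laveho]

A Geminate Reduction: [labeggo] → [labego]
B Spirantization: [labego] → [laveho]
C Final Devoicing: no change — [laveho]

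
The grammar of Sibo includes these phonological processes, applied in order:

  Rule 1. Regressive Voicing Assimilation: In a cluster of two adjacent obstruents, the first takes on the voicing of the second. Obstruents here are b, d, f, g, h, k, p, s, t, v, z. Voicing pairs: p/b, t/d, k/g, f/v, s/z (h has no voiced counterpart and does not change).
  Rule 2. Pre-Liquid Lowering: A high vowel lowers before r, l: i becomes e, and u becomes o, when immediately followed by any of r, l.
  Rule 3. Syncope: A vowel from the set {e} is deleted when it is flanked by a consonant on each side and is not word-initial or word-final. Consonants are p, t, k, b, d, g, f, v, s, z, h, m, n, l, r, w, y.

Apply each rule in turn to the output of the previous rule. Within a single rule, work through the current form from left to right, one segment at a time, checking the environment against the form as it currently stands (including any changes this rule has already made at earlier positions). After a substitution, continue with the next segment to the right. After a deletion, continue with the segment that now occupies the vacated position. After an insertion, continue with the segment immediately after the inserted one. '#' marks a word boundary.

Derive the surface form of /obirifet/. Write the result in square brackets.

Rule 1 Regressive Voicing Assimilation: no change — [obirifet]
Rule 2 Pre-Liquid Lowering: [obirifet] → [oberifet]
Rule 3 Syncope: [oberifet] → [obrift]

[obrift]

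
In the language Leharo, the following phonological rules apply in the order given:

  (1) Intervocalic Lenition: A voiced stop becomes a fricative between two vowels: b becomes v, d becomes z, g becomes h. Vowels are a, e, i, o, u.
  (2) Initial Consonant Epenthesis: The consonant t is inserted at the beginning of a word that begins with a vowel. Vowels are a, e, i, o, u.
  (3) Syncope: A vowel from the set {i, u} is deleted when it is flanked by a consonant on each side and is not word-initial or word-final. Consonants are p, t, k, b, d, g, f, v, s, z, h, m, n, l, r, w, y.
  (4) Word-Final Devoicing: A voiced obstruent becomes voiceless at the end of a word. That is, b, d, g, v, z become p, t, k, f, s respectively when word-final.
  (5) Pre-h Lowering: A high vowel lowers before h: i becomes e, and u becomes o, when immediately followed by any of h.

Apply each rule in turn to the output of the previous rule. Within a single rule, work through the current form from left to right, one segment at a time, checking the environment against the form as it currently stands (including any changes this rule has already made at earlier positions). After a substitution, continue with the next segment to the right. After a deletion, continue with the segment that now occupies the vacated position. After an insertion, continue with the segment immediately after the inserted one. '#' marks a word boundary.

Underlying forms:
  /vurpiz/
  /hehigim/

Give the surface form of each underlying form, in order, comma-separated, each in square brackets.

[vrps], [hehhm]

/vurpiz/:
  (1) Intervocalic Lenition: no change — [vurpiz]
  (2) Initial Consonant Epenthesis: no change — [vurpiz]
  (3) Syncope: [vurpiz] → [vrpz]
  (4) Word-Final Devoicing: [vrpz] → [vrps]
  (5) Pre-h Lowering: no change — [vrps]
/hehigim/:
  (1) Intervocalic Lenition: [hehigim] → [hehihim]
  (2) Initial Consonant Epenthesis: no change — [hehihim]
  (3) Syncope: [hehihim] → [hehhm]
  (4) Word-Final Devoicing: no change — [hehhm]
  (5) Pre-h Lowering: no change — [hehhm]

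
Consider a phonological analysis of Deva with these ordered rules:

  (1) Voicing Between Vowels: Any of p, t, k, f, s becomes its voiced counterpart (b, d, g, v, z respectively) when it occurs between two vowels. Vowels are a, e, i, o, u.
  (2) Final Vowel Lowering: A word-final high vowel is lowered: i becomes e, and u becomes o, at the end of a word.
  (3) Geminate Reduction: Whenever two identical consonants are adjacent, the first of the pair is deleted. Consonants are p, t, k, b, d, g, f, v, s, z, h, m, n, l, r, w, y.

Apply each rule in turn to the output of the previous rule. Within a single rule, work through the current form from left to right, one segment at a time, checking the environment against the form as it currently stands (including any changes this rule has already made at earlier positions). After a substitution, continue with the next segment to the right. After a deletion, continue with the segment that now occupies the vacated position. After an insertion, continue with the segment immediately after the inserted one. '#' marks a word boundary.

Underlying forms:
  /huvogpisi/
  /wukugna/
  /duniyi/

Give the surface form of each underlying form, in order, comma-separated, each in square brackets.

[huvogpize], [wugugna], [duniye]

/huvogpisi/:
  (1) Voicing Between Vowels: [huvogpisi] → [huvogpizi]
  (2) Final Vowel Lowering: [huvogpizi] → [huvogpize]
  (3) Geminate Reduction: no change — [huvogpize]
/wukugna/:
  (1) Voicing Between Vowels: [wukugna] → [wugugna]
  (2) Final Vowel Lowering: no change — [wugugna]
  (3) Geminate Reduction: no change — [wugugna]
/duniyi/:
  (1) Voicing Between Vowels: no change — [duniyi]
  (2) Final Vowel Lowering: [duniyi] → [duniye]
  (3) Geminate Reduction: no change — [duniye]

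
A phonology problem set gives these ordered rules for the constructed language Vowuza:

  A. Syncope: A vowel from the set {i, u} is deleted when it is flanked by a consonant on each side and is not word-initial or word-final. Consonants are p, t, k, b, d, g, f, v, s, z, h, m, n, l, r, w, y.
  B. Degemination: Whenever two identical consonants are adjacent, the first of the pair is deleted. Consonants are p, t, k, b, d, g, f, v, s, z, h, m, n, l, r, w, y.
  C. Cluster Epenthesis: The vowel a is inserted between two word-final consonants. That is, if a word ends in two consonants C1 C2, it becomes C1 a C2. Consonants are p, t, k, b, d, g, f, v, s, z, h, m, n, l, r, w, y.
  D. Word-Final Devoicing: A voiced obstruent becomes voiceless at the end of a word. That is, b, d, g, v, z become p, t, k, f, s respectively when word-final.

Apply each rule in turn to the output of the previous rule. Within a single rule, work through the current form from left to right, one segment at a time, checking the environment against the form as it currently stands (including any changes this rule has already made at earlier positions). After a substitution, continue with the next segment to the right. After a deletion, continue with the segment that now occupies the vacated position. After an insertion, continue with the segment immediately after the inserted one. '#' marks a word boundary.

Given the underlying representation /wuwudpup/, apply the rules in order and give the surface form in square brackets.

[wdap]

A Syncope: [wuwudpup] → [wwdpp]
B Degemination: [wwdpp] → [wdp]
C Cluster Epenthesis: [wdp] → [wdap]
D Word-Final Devoicing: no change — [wdap]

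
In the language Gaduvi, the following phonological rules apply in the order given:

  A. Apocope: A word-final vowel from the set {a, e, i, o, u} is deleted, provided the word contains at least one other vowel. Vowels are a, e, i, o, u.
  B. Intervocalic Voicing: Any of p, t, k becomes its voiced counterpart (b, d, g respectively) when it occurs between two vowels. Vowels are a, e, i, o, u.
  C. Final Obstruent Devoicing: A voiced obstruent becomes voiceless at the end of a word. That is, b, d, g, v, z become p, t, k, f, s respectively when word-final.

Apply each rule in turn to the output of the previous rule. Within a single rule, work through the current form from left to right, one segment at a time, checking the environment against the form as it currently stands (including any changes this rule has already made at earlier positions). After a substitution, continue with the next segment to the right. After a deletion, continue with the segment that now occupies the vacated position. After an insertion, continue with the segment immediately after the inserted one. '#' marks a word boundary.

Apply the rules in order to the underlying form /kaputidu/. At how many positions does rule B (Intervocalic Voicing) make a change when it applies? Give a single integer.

A Apocope: [kaputidu] → [kaputid]
B Intervocalic Voicing: [kaputid] → [kabudid]
C Final Obstruent Devoicing: [kabudid] → [kabudit]
Rule B changed 2 position(s).

2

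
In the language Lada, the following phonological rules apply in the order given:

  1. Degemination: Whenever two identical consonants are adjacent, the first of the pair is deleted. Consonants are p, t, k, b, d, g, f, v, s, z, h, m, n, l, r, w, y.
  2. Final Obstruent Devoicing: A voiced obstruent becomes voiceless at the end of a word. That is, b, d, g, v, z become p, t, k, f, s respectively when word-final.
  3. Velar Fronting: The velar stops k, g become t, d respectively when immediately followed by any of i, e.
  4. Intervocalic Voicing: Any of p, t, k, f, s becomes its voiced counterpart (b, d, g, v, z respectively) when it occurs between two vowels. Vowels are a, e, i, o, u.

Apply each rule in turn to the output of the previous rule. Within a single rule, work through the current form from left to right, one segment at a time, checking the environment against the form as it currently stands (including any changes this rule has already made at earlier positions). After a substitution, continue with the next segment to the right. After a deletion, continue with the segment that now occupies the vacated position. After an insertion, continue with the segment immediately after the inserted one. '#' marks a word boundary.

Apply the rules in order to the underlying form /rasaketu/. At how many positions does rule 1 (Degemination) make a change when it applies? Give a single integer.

0

1 Degemination: no change — [rasaketu]
2 Final Obstruent Devoicing: no change — [rasaketu]
3 Velar Fronting: [rasaketu] → [rasatetu]
4 Intervocalic Voicing: [rasatetu] → [razadedu]
Rule 1 changed 0 position(s).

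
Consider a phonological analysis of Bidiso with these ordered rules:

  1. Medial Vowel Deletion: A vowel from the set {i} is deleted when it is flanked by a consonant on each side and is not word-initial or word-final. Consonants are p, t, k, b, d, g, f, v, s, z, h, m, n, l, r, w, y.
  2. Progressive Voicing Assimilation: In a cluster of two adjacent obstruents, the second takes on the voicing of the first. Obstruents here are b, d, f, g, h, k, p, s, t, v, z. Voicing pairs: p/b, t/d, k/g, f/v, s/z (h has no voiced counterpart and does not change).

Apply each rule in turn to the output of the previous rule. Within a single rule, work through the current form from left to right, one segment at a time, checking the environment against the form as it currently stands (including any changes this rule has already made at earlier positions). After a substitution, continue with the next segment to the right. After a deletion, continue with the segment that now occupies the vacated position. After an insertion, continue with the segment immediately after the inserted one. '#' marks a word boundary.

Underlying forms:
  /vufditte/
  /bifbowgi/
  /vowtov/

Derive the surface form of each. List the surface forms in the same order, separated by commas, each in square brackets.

[vufttte], [bvbowgi], [vowtov]

/vufditte/:
  1 Medial Vowel Deletion: [vufditte] → [vufdtte]
  2 Progressive Voicing Assimilation: [vufdtte] → [vufttte]
/bifbowgi/:
  1 Medial Vowel Deletion: [bifbowgi] → [bfbowgi]
  2 Progressive Voicing Assimilation: [bfbowgi] → [bvbowgi]
/vowtov/:
  1 Medial Vowel Deletion: no change — [vowtov]
  2 Progressive Voicing Assimilation: no change — [vowtov]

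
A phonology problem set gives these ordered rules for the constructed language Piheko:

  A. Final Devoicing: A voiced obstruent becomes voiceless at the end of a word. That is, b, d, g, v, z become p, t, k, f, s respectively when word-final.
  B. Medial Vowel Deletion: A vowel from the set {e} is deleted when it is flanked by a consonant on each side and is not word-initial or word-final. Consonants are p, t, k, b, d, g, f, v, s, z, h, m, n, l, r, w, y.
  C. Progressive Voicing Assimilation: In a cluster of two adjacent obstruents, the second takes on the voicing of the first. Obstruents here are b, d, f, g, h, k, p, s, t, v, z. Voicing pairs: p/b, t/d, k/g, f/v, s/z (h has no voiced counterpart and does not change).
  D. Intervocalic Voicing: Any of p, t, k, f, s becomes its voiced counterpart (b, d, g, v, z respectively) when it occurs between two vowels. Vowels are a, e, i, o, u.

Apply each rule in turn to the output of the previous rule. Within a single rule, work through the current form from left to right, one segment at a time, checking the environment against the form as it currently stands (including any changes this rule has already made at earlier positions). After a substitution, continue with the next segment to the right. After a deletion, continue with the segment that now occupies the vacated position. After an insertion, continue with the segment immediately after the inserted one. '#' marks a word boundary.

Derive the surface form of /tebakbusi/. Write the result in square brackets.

A Final Devoicing: no change — [tebakbusi]
B Medial Vowel Deletion: [tebakbusi] → [tbakbusi]
C Progressive Voicing Assimilation: [tbakbusi] → [tpakpusi]
D Intervocalic Voicing: [tpakpusi] → [tpakpuzi]

[tpakpuzi]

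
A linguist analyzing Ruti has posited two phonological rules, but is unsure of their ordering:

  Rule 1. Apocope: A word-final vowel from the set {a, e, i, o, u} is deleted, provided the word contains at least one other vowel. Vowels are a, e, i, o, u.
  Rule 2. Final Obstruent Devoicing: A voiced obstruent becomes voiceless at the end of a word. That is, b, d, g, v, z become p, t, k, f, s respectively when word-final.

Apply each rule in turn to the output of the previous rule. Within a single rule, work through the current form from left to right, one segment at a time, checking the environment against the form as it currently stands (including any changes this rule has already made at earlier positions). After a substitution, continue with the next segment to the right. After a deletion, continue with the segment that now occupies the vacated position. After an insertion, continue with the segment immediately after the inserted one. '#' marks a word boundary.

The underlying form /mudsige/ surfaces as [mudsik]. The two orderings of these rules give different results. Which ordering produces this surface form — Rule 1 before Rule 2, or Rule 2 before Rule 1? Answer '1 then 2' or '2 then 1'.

1 then 2

Order 1 then 2:
  1 Apocope: [mudsige] → [mudsig]
  2 Final Obstruent Devoicing: [mudsig] → [mudsik]
  result: [mudsik]
Order 2 then 1:
  2 Final Obstruent Devoicing: no change — [mudsige]
  1 Apocope: [mudsige] → [mudsig]
  result: [mudsig]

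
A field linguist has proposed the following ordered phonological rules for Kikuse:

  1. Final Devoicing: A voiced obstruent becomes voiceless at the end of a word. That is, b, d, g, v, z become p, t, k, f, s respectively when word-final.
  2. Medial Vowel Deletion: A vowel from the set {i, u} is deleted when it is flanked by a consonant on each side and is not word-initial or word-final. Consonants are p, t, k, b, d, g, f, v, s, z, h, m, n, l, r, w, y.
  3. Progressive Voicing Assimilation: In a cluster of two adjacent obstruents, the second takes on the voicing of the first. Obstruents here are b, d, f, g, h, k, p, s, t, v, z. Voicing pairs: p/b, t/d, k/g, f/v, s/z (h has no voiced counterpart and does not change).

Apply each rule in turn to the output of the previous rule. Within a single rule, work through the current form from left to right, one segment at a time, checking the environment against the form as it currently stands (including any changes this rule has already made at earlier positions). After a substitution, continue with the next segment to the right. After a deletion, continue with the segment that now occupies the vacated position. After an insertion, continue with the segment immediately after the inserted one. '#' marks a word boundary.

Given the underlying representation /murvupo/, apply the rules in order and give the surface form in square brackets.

1 Final Devoicing: no change — [murvupo]
2 Medial Vowel Deletion: [murvupo] → [mrvpo]
3 Progressive Voicing Assimilation: [mrvpo] → [mrvbo]

[mrvbo]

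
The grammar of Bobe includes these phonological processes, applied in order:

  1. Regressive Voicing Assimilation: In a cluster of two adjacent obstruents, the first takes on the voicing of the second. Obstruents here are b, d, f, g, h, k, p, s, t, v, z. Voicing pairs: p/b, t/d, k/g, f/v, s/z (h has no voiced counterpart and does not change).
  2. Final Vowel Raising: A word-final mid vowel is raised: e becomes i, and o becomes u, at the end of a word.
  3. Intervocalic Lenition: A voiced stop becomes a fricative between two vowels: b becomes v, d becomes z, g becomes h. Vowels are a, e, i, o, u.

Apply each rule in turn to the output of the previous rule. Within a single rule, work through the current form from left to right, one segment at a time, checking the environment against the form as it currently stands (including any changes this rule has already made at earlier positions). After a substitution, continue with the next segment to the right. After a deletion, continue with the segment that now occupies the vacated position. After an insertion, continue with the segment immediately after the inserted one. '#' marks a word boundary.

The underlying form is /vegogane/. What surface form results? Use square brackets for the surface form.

1 Regressive Voicing Assimilation: no change — [vegogane]
2 Final Vowel Raising: [vegogane] → [vegogani]
3 Intervocalic Lenition: [vegogani] → [vehohani]

[vehohani]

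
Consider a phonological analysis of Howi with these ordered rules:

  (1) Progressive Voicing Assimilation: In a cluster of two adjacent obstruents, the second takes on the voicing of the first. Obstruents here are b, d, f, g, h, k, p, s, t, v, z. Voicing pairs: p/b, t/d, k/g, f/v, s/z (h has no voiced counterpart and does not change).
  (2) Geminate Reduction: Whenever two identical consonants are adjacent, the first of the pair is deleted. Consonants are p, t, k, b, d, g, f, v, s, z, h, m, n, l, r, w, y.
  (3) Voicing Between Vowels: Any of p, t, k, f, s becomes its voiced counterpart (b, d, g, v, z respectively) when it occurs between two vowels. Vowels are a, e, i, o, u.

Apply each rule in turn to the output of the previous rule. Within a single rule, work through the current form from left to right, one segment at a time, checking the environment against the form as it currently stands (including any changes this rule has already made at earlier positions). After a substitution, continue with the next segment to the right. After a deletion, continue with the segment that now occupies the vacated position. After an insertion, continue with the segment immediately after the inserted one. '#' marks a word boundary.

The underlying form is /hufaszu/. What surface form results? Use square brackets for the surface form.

[huvazu]

(1) Progressive Voicing Assimilation: [hufaszu] → [hufassu]
(2) Geminate Reduction: [hufassu] → [hufasu]
(3) Voicing Between Vowels: [hufasu] → [huvazu]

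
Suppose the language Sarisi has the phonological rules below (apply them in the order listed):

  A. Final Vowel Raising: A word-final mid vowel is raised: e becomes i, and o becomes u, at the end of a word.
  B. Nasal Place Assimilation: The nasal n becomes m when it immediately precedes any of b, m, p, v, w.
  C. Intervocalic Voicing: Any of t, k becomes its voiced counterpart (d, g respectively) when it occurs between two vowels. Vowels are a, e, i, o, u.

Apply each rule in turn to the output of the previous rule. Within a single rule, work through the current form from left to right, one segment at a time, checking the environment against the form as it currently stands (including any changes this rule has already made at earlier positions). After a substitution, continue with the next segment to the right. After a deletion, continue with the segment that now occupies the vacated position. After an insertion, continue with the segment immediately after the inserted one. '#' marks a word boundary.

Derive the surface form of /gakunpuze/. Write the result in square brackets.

A Final Vowel Raising: [gakunpuze] → [gakunpuzi]
B Nasal Place Assimilation: [gakunpuzi] → [gakumpuzi]
C Intervocalic Voicing: [gakumpuzi] → [gagumpuzi]

[gagumpuzi]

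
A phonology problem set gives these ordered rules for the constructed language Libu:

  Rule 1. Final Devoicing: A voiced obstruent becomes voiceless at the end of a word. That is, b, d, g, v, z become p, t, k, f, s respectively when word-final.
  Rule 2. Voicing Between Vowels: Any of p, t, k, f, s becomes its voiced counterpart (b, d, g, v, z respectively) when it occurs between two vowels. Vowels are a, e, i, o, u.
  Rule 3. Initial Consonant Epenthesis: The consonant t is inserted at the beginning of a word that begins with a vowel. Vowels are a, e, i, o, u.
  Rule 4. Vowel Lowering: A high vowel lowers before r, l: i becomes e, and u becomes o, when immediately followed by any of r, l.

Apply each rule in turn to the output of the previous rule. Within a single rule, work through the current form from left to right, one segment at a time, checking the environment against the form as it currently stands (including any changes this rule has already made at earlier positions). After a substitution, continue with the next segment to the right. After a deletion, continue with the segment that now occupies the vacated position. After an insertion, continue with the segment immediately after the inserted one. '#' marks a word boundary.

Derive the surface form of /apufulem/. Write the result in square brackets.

[tabuvolem]

Rule 1 Final Devoicing: no change — [apufulem]
Rule 2 Voicing Between Vowels: [apufulem] → [abuvulem]
Rule 3 Initial Consonant Epenthesis: [abuvulem] → [tabuvulem]
Rule 4 Vowel Lowering: [tabuvulem] → [tabuvolem]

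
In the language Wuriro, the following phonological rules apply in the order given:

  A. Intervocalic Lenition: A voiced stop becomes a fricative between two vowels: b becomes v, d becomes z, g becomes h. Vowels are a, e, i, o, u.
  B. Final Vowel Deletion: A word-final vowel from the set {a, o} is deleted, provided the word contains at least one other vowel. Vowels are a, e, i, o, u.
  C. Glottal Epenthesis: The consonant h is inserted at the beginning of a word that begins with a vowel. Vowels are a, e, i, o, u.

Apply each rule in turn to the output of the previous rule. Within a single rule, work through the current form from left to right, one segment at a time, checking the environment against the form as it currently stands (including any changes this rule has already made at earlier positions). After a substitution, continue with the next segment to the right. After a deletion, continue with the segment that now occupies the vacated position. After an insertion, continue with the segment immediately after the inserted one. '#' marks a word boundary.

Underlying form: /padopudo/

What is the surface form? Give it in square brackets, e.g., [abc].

A Intervocalic Lenition: [padopudo] → [pazopuzo]
B Final Vowel Deletion: [pazopuzo] → [pazopuz]
C Glottal Epenthesis: no change — [pazopuz]

[pazopuz]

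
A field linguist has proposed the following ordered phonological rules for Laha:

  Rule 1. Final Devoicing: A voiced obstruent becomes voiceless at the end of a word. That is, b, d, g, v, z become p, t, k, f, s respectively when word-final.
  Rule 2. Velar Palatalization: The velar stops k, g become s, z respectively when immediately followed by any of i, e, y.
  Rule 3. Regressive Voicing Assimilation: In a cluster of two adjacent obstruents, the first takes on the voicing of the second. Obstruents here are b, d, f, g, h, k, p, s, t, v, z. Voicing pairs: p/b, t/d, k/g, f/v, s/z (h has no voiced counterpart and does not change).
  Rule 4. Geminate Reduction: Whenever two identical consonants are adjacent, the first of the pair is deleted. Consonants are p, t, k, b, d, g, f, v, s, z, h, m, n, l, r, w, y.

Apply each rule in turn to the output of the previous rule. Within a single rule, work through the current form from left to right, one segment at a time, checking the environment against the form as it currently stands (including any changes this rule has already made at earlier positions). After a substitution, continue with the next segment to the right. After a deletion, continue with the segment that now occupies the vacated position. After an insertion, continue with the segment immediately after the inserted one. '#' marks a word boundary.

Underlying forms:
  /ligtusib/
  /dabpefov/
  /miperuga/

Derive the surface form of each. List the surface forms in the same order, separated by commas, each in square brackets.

[liktusip], [dapefof], [miperuga]

/ligtusib/:
  Rule 1 Final Devoicing: [ligtusib] → [ligtusip]
  Rule 2 Velar Palatalization: no change — [ligtusip]
  Rule 3 Regressive Voicing Assimilation: [ligtusip] → [liktusip]
  Rule 4 Geminate Reduction: no change — [liktusip]
/dabpefov/:
  Rule 1 Final Devoicing: [dabpefov] → [dabpefof]
  Rule 2 Velar Palatalization: no change — [dabpefof]
  Rule 3 Regressive Voicing Assimilation: [dabpefof] → [dappefof]
  Rule 4 Geminate Reduction: [dappefof] → [dapefof]
/miperuga/:
  Rule 1 Final Devoicing: no change — [miperuga]
  Rule 2 Velar Palatalization: no change — [miperuga]
  Rule 3 Regressive Voicing Assimilation: no change — [miperuga]
  Rule 4 Geminate Reduction: no change — [miperuga]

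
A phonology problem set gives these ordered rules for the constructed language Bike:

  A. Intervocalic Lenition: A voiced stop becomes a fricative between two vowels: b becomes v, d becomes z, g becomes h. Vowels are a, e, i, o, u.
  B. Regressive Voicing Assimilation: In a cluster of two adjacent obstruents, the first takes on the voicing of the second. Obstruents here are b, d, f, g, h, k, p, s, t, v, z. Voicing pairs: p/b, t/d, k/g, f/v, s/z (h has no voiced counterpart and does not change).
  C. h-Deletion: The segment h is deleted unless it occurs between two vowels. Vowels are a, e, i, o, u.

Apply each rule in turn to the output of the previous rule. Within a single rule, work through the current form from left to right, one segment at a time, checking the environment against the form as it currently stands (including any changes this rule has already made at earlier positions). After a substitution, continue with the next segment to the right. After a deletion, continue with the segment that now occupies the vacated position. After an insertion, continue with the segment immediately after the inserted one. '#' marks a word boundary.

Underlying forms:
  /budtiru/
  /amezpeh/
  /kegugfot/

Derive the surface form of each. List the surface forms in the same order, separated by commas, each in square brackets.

/budtiru/:
  A Intervocalic Lenition: no change — [budtiru]
  B Regressive Voicing Assimilation: [budtiru] → [buttiru]
  C h-Deletion: no change — [buttiru]
/amezpeh/:
  A Intervocalic Lenition: no change — [amezpeh]
  B Regressive Voicing Assimilation: [amezpeh] → [amespeh]
  C h-Deletion: [amespeh] → [amespe]
/kegugfot/:
  A Intervocalic Lenition: [kegugfot] → [kehugfot]
  B Regressive Voicing Assimilation: [kehugfot] → [kehukfot]
  C h-Deletion: no change — [kehukfot]

[buttiru], [amespe], [kehukfot]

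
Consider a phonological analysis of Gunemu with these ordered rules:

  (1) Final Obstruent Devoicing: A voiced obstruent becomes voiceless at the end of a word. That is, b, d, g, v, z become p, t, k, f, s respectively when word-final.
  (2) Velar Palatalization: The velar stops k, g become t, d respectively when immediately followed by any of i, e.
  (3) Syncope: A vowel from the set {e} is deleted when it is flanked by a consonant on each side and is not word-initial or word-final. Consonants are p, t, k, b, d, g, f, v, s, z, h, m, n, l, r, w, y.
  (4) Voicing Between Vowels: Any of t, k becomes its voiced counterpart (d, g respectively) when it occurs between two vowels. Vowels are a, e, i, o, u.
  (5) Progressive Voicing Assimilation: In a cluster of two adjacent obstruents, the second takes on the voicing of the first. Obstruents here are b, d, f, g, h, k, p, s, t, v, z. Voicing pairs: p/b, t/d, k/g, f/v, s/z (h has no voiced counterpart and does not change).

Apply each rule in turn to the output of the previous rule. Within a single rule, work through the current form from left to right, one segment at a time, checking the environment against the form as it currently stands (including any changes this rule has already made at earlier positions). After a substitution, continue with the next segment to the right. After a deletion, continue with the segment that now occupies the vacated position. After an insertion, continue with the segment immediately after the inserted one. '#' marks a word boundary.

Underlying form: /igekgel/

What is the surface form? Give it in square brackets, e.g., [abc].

[idgdl]

(1) Final Obstruent Devoicing: no change — [igekgel]
(2) Velar Palatalization: [igekgel] → [idekdel]
(3) Syncope: [idekdel] → [idkdl]
(4) Voicing Between Vowels: no change — [idkdl]
(5) Progressive Voicing Assimilation: [idkdl] → [idgdl]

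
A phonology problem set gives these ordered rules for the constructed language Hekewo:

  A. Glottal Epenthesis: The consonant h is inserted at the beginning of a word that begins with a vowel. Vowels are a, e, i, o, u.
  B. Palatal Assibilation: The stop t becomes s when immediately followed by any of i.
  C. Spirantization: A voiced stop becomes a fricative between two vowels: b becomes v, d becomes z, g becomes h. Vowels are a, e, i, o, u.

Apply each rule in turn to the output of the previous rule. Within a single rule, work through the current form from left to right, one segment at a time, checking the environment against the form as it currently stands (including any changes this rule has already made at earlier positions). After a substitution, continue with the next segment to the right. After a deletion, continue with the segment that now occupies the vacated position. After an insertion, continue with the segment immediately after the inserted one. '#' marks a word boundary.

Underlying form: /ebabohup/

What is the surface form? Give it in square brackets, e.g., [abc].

[hevavohup]

A Glottal Epenthesis: [ebabohup] → [hebabohup]
B Palatal Assibilation: no change — [hebabohup]
C Spirantization: [hebabohup] → [hevavohup]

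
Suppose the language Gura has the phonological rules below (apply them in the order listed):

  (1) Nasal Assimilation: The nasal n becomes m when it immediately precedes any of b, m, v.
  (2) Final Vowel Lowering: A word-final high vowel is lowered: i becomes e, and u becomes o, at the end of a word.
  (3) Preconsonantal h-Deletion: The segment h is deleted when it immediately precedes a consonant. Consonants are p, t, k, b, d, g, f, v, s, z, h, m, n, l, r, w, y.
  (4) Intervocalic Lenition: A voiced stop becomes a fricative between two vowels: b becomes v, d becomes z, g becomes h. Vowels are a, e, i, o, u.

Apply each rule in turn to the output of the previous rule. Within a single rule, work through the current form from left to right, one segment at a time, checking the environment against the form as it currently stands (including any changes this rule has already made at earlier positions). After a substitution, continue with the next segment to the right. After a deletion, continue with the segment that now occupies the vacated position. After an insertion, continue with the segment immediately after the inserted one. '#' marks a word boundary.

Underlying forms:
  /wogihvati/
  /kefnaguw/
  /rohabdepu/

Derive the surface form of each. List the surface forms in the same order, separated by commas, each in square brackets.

[wohivate], [kefnahuw], [rohabdepo]

/wogihvati/:
  (1) Nasal Assimilation: no change — [wogihvati]
  (2) Final Vowel Lowering: [wogihvati] → [wogihvate]
  (3) Preconsonantal h-Deletion: [wogihvate] → [wogivate]
  (4) Intervocalic Lenition: [wogivate] → [wohivate]
/kefnaguw/:
  (1) Nasal Assimilation: no change — [kefnaguw]
  (2) Final Vowel Lowering: no change — [kefnaguw]
  (3) Preconsonantal h-Deletion: no change — [kefnaguw]
  (4) Intervocalic Lenition: [kefnaguw] → [kefnahuw]
/rohabdepu/:
  (1) Nasal Assimilation: no change — [rohabdepu]
  (2) Final Vowel Lowering: [rohabdepu] → [rohabdepo]
  (3) Preconsonantal h-Deletion: no change — [rohabdepo]
  (4) Intervocalic Lenition: no change — [rohabdepo]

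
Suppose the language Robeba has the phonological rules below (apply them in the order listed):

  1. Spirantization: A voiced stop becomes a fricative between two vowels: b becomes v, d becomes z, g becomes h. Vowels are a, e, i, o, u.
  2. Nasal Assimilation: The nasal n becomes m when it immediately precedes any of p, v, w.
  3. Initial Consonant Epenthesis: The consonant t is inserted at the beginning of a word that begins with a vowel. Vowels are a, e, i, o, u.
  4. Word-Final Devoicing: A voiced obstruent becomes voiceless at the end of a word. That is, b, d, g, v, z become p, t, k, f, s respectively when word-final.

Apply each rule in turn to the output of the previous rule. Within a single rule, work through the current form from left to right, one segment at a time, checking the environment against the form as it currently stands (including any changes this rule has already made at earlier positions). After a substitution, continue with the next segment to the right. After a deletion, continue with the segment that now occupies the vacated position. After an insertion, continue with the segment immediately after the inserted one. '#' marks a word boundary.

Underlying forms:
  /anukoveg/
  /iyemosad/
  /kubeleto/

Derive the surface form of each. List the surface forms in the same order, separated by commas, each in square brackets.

[tanukovek], [tiyemosat], [kuveleto]

/anukoveg/:
  1 Spirantization: no change — [anukoveg]
  2 Nasal Assimilation: no change — [anukoveg]
  3 Initial Consonant Epenthesis: [anukoveg] → [tanukoveg]
  4 Word-Final Devoicing: [tanukoveg] → [tanukovek]
/iyemosad/:
  1 Spirantization: no change — [iyemosad]
  2 Nasal Assimilation: no change — [iyemosad]
  3 Initial Consonant Epenthesis: [iyemosad] → [tiyemosad]
  4 Word-Final Devoicing: [tiyemosad] → [tiyemosat]
/kubeleto/:
  1 Spirantization: [kubeleto] → [kuveleto]
  2 Nasal Assimilation: no change — [kuveleto]
  3 Initial Consonant Epenthesis: no change — [kuveleto]
  4 Word-Final Devoicing: no change — [kuveleto]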